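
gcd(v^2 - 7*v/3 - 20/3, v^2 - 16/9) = 1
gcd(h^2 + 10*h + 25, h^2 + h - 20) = h + 5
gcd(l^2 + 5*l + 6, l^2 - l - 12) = l + 3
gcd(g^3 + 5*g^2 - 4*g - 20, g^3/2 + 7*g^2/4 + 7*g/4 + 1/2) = g + 2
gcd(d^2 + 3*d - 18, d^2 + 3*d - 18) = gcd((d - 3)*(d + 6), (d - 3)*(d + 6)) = d^2 + 3*d - 18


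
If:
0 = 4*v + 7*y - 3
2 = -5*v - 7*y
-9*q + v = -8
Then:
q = 1/3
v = -5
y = 23/7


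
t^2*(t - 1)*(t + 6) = t^4 + 5*t^3 - 6*t^2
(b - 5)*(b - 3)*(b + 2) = b^3 - 6*b^2 - b + 30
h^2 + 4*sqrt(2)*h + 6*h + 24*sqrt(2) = (h + 6)*(h + 4*sqrt(2))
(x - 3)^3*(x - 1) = x^4 - 10*x^3 + 36*x^2 - 54*x + 27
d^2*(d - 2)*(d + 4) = d^4 + 2*d^3 - 8*d^2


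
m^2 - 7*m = m*(m - 7)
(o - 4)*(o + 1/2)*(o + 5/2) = o^3 - o^2 - 43*o/4 - 5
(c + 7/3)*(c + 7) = c^2 + 28*c/3 + 49/3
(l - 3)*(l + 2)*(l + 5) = l^3 + 4*l^2 - 11*l - 30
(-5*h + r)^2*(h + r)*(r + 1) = 25*h^3*r + 25*h^3 + 15*h^2*r^2 + 15*h^2*r - 9*h*r^3 - 9*h*r^2 + r^4 + r^3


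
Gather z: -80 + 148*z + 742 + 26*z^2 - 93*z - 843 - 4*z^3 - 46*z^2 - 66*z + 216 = -4*z^3 - 20*z^2 - 11*z + 35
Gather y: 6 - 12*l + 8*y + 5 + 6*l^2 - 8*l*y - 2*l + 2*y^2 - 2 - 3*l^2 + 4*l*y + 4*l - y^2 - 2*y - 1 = 3*l^2 - 10*l + y^2 + y*(6 - 4*l) + 8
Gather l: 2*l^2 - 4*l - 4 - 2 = 2*l^2 - 4*l - 6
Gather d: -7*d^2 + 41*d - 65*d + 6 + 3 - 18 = -7*d^2 - 24*d - 9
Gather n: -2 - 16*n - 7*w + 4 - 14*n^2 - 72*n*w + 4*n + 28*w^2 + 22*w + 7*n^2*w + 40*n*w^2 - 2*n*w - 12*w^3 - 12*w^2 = n^2*(7*w - 14) + n*(40*w^2 - 74*w - 12) - 12*w^3 + 16*w^2 + 15*w + 2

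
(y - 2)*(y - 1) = y^2 - 3*y + 2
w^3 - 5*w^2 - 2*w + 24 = (w - 4)*(w - 3)*(w + 2)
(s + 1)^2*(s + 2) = s^3 + 4*s^2 + 5*s + 2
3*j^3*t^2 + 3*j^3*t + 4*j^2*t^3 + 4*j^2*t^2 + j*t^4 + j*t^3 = t*(j + t)*(3*j + t)*(j*t + j)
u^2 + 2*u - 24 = (u - 4)*(u + 6)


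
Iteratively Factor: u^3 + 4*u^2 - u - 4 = (u + 4)*(u^2 - 1) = (u - 1)*(u + 4)*(u + 1)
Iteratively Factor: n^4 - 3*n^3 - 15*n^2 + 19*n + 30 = (n + 1)*(n^3 - 4*n^2 - 11*n + 30) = (n - 5)*(n + 1)*(n^2 + n - 6) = (n - 5)*(n + 1)*(n + 3)*(n - 2)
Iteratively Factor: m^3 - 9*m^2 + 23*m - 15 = (m - 5)*(m^2 - 4*m + 3) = (m - 5)*(m - 1)*(m - 3)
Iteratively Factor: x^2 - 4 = (x - 2)*(x + 2)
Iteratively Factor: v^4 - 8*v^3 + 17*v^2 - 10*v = (v - 2)*(v^3 - 6*v^2 + 5*v) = v*(v - 2)*(v^2 - 6*v + 5) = v*(v - 5)*(v - 2)*(v - 1)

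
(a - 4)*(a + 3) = a^2 - a - 12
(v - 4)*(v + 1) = v^2 - 3*v - 4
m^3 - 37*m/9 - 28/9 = (m - 7/3)*(m + 1)*(m + 4/3)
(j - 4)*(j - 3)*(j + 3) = j^3 - 4*j^2 - 9*j + 36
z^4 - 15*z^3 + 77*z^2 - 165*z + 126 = (z - 7)*(z - 3)^2*(z - 2)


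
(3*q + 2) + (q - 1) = 4*q + 1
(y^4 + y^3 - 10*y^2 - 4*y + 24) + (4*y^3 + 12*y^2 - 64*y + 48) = y^4 + 5*y^3 + 2*y^2 - 68*y + 72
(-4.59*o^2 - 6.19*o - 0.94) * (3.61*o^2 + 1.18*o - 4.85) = -16.5699*o^4 - 27.7621*o^3 + 11.5639*o^2 + 28.9123*o + 4.559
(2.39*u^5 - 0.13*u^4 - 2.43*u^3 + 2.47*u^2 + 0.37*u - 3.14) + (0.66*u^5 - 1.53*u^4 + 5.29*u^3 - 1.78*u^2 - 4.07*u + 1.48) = 3.05*u^5 - 1.66*u^4 + 2.86*u^3 + 0.69*u^2 - 3.7*u - 1.66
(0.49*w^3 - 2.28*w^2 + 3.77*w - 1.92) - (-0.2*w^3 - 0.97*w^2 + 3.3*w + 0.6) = 0.69*w^3 - 1.31*w^2 + 0.47*w - 2.52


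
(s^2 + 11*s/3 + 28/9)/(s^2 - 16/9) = (3*s + 7)/(3*s - 4)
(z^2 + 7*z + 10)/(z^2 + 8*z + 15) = (z + 2)/(z + 3)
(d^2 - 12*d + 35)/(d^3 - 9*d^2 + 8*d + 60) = (d - 7)/(d^2 - 4*d - 12)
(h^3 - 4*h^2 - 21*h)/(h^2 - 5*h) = (h^2 - 4*h - 21)/(h - 5)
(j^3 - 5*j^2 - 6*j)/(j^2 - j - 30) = j*(j + 1)/(j + 5)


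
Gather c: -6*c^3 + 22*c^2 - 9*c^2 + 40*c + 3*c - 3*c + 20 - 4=-6*c^3 + 13*c^2 + 40*c + 16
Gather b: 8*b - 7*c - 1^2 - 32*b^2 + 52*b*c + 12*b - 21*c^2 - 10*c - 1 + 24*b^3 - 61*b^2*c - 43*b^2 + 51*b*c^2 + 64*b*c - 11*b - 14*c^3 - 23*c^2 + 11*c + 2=24*b^3 + b^2*(-61*c - 75) + b*(51*c^2 + 116*c + 9) - 14*c^3 - 44*c^2 - 6*c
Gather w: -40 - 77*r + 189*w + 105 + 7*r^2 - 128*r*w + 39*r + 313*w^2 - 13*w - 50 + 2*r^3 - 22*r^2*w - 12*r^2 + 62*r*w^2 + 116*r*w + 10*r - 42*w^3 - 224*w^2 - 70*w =2*r^3 - 5*r^2 - 28*r - 42*w^3 + w^2*(62*r + 89) + w*(-22*r^2 - 12*r + 106) + 15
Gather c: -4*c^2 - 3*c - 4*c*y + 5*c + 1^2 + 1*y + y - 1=-4*c^2 + c*(2 - 4*y) + 2*y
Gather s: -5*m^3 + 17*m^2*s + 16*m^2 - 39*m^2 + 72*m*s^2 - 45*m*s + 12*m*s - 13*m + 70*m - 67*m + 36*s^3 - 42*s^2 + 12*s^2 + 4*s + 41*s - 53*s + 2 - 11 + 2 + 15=-5*m^3 - 23*m^2 - 10*m + 36*s^3 + s^2*(72*m - 30) + s*(17*m^2 - 33*m - 8) + 8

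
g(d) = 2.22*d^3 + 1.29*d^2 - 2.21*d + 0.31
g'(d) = 6.66*d^2 + 2.58*d - 2.21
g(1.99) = 18.52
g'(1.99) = 29.30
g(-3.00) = -41.39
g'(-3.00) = 49.99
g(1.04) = 1.90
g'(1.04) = 7.68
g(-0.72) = 1.74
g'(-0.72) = -0.62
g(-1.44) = -0.46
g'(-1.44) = 7.88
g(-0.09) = 0.52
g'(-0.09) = -2.39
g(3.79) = 131.32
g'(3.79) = 103.23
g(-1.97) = -7.30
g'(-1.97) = 18.55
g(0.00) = 0.31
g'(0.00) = -2.21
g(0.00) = 0.31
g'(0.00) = -2.21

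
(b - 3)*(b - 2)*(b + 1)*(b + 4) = b^4 - 15*b^2 + 10*b + 24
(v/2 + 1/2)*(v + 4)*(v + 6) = v^3/2 + 11*v^2/2 + 17*v + 12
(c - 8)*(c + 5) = c^2 - 3*c - 40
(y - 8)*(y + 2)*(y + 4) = y^3 - 2*y^2 - 40*y - 64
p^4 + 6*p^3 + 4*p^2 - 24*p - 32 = (p - 2)*(p + 2)^2*(p + 4)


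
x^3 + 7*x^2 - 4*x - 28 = (x - 2)*(x + 2)*(x + 7)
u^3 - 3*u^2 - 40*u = u*(u - 8)*(u + 5)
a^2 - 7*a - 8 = (a - 8)*(a + 1)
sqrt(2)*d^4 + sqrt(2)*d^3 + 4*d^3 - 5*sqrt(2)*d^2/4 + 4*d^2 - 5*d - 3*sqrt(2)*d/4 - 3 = (d - 1)*(d + 3/2)*(d + 2*sqrt(2))*(sqrt(2)*d + sqrt(2)/2)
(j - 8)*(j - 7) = j^2 - 15*j + 56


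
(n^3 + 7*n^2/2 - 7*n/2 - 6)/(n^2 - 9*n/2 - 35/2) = (-2*n^3 - 7*n^2 + 7*n + 12)/(-2*n^2 + 9*n + 35)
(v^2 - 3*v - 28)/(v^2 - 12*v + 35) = (v + 4)/(v - 5)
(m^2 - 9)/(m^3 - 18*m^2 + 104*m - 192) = (m^2 - 9)/(m^3 - 18*m^2 + 104*m - 192)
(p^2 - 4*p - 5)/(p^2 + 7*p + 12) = (p^2 - 4*p - 5)/(p^2 + 7*p + 12)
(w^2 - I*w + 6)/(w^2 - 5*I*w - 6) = (w + 2*I)/(w - 2*I)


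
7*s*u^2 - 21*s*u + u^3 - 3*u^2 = u*(7*s + u)*(u - 3)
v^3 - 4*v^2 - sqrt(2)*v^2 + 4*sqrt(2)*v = v*(v - 4)*(v - sqrt(2))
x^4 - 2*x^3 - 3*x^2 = x^2*(x - 3)*(x + 1)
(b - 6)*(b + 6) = b^2 - 36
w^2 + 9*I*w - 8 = (w + I)*(w + 8*I)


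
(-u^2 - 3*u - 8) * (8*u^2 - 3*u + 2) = -8*u^4 - 21*u^3 - 57*u^2 + 18*u - 16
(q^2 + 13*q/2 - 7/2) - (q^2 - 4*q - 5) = 21*q/2 + 3/2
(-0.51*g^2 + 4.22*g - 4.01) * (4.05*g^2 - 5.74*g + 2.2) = -2.0655*g^4 + 20.0184*g^3 - 41.5853*g^2 + 32.3014*g - 8.822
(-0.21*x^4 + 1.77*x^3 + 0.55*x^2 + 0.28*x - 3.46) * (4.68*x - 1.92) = -0.9828*x^5 + 8.6868*x^4 - 0.8244*x^3 + 0.2544*x^2 - 16.7304*x + 6.6432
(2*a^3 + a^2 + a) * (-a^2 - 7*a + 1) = -2*a^5 - 15*a^4 - 6*a^3 - 6*a^2 + a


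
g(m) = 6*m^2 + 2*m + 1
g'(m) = 12*m + 2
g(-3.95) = 86.72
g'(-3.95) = -45.40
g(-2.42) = 31.30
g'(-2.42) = -27.04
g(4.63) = 138.88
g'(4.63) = 57.56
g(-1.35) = 9.24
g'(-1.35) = -14.20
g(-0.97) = 4.71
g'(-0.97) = -9.64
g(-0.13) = 0.84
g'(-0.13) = 0.44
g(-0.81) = 3.32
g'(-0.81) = -7.72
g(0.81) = 6.56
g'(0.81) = 11.72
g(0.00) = 1.00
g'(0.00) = 2.00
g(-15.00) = 1321.00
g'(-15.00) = -178.00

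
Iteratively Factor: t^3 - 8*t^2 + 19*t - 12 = (t - 3)*(t^2 - 5*t + 4) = (t - 3)*(t - 1)*(t - 4)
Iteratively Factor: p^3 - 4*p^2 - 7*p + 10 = (p - 5)*(p^2 + p - 2) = (p - 5)*(p + 2)*(p - 1)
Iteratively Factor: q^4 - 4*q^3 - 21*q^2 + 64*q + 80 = (q + 1)*(q^3 - 5*q^2 - 16*q + 80) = (q - 4)*(q + 1)*(q^2 - q - 20) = (q - 4)*(q + 1)*(q + 4)*(q - 5)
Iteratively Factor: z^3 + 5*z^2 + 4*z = (z + 1)*(z^2 + 4*z) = z*(z + 1)*(z + 4)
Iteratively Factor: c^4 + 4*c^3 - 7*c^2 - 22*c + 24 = (c - 2)*(c^3 + 6*c^2 + 5*c - 12) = (c - 2)*(c - 1)*(c^2 + 7*c + 12) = (c - 2)*(c - 1)*(c + 4)*(c + 3)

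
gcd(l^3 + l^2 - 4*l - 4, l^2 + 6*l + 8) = l + 2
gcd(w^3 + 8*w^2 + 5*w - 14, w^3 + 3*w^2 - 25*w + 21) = w^2 + 6*w - 7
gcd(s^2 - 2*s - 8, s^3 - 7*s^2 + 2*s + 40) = s^2 - 2*s - 8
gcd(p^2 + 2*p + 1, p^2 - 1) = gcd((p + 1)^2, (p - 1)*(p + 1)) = p + 1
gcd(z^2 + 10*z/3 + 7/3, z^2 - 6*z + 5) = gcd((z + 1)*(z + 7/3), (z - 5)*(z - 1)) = 1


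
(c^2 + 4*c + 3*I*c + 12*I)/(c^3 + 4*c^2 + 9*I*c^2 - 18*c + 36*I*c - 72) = 1/(c + 6*I)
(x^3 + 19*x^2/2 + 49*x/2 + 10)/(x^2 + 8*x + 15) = (x^2 + 9*x/2 + 2)/(x + 3)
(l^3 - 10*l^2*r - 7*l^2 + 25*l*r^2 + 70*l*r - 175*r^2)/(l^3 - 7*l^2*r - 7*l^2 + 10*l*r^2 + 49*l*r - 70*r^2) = (-l + 5*r)/(-l + 2*r)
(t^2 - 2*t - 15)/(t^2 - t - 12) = (t - 5)/(t - 4)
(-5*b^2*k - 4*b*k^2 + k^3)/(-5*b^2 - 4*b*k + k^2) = k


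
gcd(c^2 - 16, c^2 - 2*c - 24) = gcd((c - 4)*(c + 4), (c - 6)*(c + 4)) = c + 4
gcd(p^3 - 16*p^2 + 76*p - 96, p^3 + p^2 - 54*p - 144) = p - 8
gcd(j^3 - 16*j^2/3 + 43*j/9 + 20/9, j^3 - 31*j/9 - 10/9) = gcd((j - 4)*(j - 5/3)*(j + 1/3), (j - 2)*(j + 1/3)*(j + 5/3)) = j + 1/3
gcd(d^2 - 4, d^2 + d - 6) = d - 2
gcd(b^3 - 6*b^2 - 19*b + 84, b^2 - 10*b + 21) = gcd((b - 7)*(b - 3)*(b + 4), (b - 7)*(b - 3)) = b^2 - 10*b + 21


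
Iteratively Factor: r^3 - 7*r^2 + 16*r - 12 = (r - 2)*(r^2 - 5*r + 6) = (r - 3)*(r - 2)*(r - 2)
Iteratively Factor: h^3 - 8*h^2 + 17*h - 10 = (h - 1)*(h^2 - 7*h + 10) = (h - 5)*(h - 1)*(h - 2)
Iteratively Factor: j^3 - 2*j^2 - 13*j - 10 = (j + 2)*(j^2 - 4*j - 5) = (j + 1)*(j + 2)*(j - 5)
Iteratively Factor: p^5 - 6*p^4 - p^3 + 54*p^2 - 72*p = (p - 2)*(p^4 - 4*p^3 - 9*p^2 + 36*p) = p*(p - 2)*(p^3 - 4*p^2 - 9*p + 36) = p*(p - 4)*(p - 2)*(p^2 - 9) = p*(p - 4)*(p - 3)*(p - 2)*(p + 3)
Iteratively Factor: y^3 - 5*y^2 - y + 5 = (y - 5)*(y^2 - 1) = (y - 5)*(y + 1)*(y - 1)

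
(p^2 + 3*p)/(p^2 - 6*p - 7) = p*(p + 3)/(p^2 - 6*p - 7)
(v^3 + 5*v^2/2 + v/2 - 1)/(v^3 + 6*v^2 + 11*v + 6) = (v - 1/2)/(v + 3)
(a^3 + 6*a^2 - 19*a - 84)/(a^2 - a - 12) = a + 7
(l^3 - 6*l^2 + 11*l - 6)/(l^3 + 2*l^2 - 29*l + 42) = (l - 1)/(l + 7)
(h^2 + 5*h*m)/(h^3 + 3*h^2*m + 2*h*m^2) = (h + 5*m)/(h^2 + 3*h*m + 2*m^2)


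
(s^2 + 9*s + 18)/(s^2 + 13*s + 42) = (s + 3)/(s + 7)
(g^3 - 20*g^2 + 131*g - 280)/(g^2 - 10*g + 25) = (g^2 - 15*g + 56)/(g - 5)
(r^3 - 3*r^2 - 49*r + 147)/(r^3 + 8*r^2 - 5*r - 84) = (r - 7)/(r + 4)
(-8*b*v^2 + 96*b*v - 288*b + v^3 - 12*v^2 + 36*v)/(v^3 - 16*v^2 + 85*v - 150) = (-8*b*v + 48*b + v^2 - 6*v)/(v^2 - 10*v + 25)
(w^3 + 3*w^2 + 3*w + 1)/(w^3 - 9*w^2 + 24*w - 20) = (w^3 + 3*w^2 + 3*w + 1)/(w^3 - 9*w^2 + 24*w - 20)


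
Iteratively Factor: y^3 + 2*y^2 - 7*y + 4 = (y - 1)*(y^2 + 3*y - 4) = (y - 1)^2*(y + 4)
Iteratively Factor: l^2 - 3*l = (l)*(l - 3)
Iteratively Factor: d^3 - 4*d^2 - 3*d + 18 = (d + 2)*(d^2 - 6*d + 9) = (d - 3)*(d + 2)*(d - 3)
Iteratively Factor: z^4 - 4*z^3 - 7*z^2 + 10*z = (z + 2)*(z^3 - 6*z^2 + 5*z) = (z - 1)*(z + 2)*(z^2 - 5*z) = (z - 5)*(z - 1)*(z + 2)*(z)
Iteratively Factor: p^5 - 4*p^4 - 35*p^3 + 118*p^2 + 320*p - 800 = (p - 5)*(p^4 + p^3 - 30*p^2 - 32*p + 160) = (p - 5)*(p - 2)*(p^3 + 3*p^2 - 24*p - 80) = (p - 5)*(p - 2)*(p + 4)*(p^2 - p - 20) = (p - 5)^2*(p - 2)*(p + 4)*(p + 4)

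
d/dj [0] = 0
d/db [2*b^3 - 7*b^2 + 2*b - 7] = 6*b^2 - 14*b + 2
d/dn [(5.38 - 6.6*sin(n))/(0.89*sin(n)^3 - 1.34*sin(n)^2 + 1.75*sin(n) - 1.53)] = (11.748*sin(n)^3 - 23.2086*sin(n)^2 + 14.4184*sin(n) + 0.683)*cos(n)/(0.7921*sin(n)^6 - 2.3852*sin(n)^5 + 4.9106*sin(n)^4 - 7.4134*sin(n)^3 + 7.1629*sin(n)^2 - 5.355*sin(n) + 2.3409)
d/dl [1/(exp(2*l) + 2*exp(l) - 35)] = -2*(exp(l) + 1)*exp(l)/(exp(2*l) + 2*exp(l) - 35)^2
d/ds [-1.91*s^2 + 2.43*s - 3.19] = 2.43 - 3.82*s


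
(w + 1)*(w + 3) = w^2 + 4*w + 3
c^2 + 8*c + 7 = (c + 1)*(c + 7)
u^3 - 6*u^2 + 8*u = u*(u - 4)*(u - 2)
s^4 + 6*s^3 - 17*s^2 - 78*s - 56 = (s - 4)*(s + 1)*(s + 2)*(s + 7)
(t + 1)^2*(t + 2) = t^3 + 4*t^2 + 5*t + 2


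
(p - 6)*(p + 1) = p^2 - 5*p - 6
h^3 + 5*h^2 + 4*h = h*(h + 1)*(h + 4)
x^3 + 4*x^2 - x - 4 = (x - 1)*(x + 1)*(x + 4)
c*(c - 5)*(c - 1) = c^3 - 6*c^2 + 5*c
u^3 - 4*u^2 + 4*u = u*(u - 2)^2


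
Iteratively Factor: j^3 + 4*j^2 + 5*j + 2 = (j + 2)*(j^2 + 2*j + 1) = (j + 1)*(j + 2)*(j + 1)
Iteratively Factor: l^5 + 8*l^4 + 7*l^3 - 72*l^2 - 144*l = (l + 3)*(l^4 + 5*l^3 - 8*l^2 - 48*l) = (l - 3)*(l + 3)*(l^3 + 8*l^2 + 16*l) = (l - 3)*(l + 3)*(l + 4)*(l^2 + 4*l) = l*(l - 3)*(l + 3)*(l + 4)*(l + 4)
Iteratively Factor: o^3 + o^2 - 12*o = (o - 3)*(o^2 + 4*o) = (o - 3)*(o + 4)*(o)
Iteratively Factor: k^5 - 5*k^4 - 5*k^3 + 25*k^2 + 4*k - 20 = (k - 5)*(k^4 - 5*k^2 + 4) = (k - 5)*(k - 2)*(k^3 + 2*k^2 - k - 2) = (k - 5)*(k - 2)*(k - 1)*(k^2 + 3*k + 2) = (k - 5)*(k - 2)*(k - 1)*(k + 2)*(k + 1)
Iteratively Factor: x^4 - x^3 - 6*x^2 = (x)*(x^3 - x^2 - 6*x) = x*(x - 3)*(x^2 + 2*x) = x*(x - 3)*(x + 2)*(x)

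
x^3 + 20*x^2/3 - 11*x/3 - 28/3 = (x - 4/3)*(x + 1)*(x + 7)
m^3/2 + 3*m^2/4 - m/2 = m*(m/2 + 1)*(m - 1/2)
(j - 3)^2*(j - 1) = j^3 - 7*j^2 + 15*j - 9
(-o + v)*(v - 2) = -o*v + 2*o + v^2 - 2*v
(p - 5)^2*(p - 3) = p^3 - 13*p^2 + 55*p - 75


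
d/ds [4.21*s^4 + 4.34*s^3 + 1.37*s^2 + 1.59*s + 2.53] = 16.84*s^3 + 13.02*s^2 + 2.74*s + 1.59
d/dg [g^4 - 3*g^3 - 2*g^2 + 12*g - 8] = 4*g^3 - 9*g^2 - 4*g + 12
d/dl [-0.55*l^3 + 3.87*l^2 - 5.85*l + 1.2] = -1.65*l^2 + 7.74*l - 5.85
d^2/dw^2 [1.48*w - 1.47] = 0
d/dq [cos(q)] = -sin(q)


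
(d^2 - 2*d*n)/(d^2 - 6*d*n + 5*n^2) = d*(d - 2*n)/(d^2 - 6*d*n + 5*n^2)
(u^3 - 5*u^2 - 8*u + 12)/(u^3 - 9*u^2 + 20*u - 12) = (u + 2)/(u - 2)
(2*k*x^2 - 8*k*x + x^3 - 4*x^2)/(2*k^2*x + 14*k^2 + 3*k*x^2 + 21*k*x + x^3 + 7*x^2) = x*(x - 4)/(k*x + 7*k + x^2 + 7*x)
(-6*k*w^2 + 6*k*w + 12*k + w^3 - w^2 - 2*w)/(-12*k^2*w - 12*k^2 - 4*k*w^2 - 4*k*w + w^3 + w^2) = (w - 2)/(2*k + w)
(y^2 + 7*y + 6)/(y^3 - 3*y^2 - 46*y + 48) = (y + 1)/(y^2 - 9*y + 8)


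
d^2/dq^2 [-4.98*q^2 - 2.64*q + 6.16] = -9.96000000000000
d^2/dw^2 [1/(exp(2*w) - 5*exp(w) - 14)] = ((5 - 4*exp(w))*(-exp(2*w) + 5*exp(w) + 14) - 2*(2*exp(w) - 5)^2*exp(w))*exp(w)/(-exp(2*w) + 5*exp(w) + 14)^3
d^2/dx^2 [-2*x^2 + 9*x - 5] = -4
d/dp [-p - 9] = -1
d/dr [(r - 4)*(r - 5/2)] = 2*r - 13/2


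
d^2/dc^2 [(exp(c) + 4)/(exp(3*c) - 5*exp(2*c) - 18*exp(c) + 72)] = (4*exp(3*c) - 27*exp(2*c) + 9*exp(c) + 162)*exp(c)/(exp(6*c) - 27*exp(5*c) + 297*exp(4*c) - 1701*exp(3*c) + 5346*exp(2*c) - 8748*exp(c) + 5832)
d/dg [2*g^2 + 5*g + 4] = 4*g + 5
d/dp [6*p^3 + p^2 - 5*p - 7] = 18*p^2 + 2*p - 5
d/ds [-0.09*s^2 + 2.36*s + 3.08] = 2.36 - 0.18*s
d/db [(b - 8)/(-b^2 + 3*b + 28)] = (-b^2 + 3*b + (b - 8)*(2*b - 3) + 28)/(-b^2 + 3*b + 28)^2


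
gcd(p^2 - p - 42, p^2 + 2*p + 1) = 1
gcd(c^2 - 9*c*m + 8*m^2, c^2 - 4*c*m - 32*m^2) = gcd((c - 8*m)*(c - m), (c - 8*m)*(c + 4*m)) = c - 8*m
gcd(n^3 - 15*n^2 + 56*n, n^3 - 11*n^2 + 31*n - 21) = n - 7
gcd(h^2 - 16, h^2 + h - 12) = h + 4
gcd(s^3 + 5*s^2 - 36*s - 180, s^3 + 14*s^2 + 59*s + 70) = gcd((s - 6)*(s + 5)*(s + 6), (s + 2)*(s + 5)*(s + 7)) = s + 5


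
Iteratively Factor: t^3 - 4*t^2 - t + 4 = (t - 4)*(t^2 - 1) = (t - 4)*(t - 1)*(t + 1)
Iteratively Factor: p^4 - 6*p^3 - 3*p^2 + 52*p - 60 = (p - 5)*(p^3 - p^2 - 8*p + 12) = (p - 5)*(p - 2)*(p^2 + p - 6) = (p - 5)*(p - 2)^2*(p + 3)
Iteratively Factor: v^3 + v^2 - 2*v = (v - 1)*(v^2 + 2*v) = v*(v - 1)*(v + 2)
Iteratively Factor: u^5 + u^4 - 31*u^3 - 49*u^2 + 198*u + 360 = (u + 3)*(u^4 - 2*u^3 - 25*u^2 + 26*u + 120) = (u + 3)*(u + 4)*(u^3 - 6*u^2 - u + 30) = (u + 2)*(u + 3)*(u + 4)*(u^2 - 8*u + 15) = (u - 5)*(u + 2)*(u + 3)*(u + 4)*(u - 3)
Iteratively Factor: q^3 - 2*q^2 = (q)*(q^2 - 2*q) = q^2*(q - 2)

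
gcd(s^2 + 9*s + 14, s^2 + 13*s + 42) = s + 7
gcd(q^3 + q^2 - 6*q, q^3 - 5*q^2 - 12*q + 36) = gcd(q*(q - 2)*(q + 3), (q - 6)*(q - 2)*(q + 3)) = q^2 + q - 6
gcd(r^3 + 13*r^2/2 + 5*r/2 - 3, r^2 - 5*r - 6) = r + 1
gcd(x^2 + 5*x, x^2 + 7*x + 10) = x + 5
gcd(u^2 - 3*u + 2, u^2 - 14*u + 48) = 1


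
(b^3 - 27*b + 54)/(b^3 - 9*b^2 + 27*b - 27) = (b + 6)/(b - 3)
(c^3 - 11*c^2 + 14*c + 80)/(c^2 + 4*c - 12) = (c^3 - 11*c^2 + 14*c + 80)/(c^2 + 4*c - 12)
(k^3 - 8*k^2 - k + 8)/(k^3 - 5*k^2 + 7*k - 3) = (k^2 - 7*k - 8)/(k^2 - 4*k + 3)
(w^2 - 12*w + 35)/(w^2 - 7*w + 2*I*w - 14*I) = (w - 5)/(w + 2*I)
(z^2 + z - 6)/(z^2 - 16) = (z^2 + z - 6)/(z^2 - 16)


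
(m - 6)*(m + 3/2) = m^2 - 9*m/2 - 9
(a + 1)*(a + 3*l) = a^2 + 3*a*l + a + 3*l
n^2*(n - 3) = n^3 - 3*n^2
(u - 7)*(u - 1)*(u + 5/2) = u^3 - 11*u^2/2 - 13*u + 35/2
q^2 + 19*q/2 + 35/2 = (q + 5/2)*(q + 7)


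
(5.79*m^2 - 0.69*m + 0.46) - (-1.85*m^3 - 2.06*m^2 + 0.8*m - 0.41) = 1.85*m^3 + 7.85*m^2 - 1.49*m + 0.87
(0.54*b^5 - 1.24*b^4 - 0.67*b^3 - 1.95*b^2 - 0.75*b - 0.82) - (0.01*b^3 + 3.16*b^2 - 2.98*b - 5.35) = 0.54*b^5 - 1.24*b^4 - 0.68*b^3 - 5.11*b^2 + 2.23*b + 4.53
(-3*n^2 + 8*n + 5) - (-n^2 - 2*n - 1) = -2*n^2 + 10*n + 6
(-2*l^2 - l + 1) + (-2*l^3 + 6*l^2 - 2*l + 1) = -2*l^3 + 4*l^2 - 3*l + 2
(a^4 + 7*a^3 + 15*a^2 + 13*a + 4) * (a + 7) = a^5 + 14*a^4 + 64*a^3 + 118*a^2 + 95*a + 28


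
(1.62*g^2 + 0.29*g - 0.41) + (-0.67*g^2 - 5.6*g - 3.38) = 0.95*g^2 - 5.31*g - 3.79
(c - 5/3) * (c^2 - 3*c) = c^3 - 14*c^2/3 + 5*c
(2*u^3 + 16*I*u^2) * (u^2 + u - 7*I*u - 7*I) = 2*u^5 + 2*u^4 + 2*I*u^4 + 112*u^3 + 2*I*u^3 + 112*u^2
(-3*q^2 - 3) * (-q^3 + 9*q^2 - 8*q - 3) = 3*q^5 - 27*q^4 + 27*q^3 - 18*q^2 + 24*q + 9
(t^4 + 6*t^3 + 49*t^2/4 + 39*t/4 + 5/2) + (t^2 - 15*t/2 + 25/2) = t^4 + 6*t^3 + 53*t^2/4 + 9*t/4 + 15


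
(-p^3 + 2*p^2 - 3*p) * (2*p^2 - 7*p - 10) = -2*p^5 + 11*p^4 - 10*p^3 + p^2 + 30*p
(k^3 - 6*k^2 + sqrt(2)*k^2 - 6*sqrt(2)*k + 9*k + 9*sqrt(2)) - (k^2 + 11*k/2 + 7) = k^3 - 7*k^2 + sqrt(2)*k^2 - 6*sqrt(2)*k + 7*k/2 - 7 + 9*sqrt(2)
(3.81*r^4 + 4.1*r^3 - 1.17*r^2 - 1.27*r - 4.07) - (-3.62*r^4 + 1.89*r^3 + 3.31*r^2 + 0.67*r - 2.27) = 7.43*r^4 + 2.21*r^3 - 4.48*r^2 - 1.94*r - 1.8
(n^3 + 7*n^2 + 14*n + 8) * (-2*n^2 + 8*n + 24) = -2*n^5 - 6*n^4 + 52*n^3 + 264*n^2 + 400*n + 192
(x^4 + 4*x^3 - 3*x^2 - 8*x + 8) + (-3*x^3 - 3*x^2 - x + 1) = x^4 + x^3 - 6*x^2 - 9*x + 9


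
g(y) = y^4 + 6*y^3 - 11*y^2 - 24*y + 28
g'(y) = 4*y^3 + 18*y^2 - 22*y - 24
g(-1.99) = 0.60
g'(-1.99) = 59.54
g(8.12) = 6667.51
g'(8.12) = 3125.73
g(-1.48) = 24.77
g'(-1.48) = 35.02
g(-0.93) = 36.73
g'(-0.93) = 8.81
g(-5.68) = -249.21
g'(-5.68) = -51.32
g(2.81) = 69.18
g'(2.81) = 145.06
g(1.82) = -4.97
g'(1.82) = 19.70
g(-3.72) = -152.31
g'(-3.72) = 101.02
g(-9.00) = 1540.00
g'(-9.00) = -1284.00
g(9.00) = 9856.00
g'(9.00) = 4152.00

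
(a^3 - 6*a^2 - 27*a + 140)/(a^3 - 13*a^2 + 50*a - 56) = (a + 5)/(a - 2)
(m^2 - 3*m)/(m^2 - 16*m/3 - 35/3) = 3*m*(3 - m)/(-3*m^2 + 16*m + 35)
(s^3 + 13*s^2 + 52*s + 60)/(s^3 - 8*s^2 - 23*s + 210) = (s^2 + 8*s + 12)/(s^2 - 13*s + 42)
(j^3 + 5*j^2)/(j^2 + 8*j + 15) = j^2/(j + 3)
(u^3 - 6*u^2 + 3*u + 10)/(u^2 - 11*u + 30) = (u^2 - u - 2)/(u - 6)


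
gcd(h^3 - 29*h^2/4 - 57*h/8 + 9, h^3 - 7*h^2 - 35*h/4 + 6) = h^2 - 13*h/2 - 12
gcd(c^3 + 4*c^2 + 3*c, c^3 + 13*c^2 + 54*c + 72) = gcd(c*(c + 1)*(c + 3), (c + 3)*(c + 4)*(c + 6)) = c + 3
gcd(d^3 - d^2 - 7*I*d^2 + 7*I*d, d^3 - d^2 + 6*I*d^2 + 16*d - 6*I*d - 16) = d - 1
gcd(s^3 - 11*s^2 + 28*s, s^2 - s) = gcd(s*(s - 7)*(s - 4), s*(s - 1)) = s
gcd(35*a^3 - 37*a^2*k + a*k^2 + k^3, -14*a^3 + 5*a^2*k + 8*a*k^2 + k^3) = 7*a^2 - 6*a*k - k^2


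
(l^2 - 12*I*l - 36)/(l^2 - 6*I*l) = (l - 6*I)/l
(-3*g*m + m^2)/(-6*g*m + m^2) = (3*g - m)/(6*g - m)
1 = 1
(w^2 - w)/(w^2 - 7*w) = (w - 1)/(w - 7)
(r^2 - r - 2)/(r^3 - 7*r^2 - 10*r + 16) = (r^2 - r - 2)/(r^3 - 7*r^2 - 10*r + 16)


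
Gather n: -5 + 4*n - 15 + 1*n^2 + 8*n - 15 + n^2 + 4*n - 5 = 2*n^2 + 16*n - 40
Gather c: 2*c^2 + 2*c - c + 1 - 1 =2*c^2 + c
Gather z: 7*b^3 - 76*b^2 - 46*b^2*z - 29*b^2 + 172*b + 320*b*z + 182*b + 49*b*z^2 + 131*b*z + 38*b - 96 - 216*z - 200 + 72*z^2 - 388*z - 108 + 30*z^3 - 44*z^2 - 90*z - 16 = 7*b^3 - 105*b^2 + 392*b + 30*z^3 + z^2*(49*b + 28) + z*(-46*b^2 + 451*b - 694) - 420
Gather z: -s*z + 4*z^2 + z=4*z^2 + z*(1 - s)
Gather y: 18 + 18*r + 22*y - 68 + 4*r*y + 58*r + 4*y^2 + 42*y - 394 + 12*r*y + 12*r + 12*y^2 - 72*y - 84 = 88*r + 16*y^2 + y*(16*r - 8) - 528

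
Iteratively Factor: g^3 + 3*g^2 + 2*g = (g + 2)*(g^2 + g) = g*(g + 2)*(g + 1)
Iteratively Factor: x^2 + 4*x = (x + 4)*(x)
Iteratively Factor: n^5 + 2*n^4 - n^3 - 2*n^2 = (n + 2)*(n^4 - n^2) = (n - 1)*(n + 2)*(n^3 + n^2) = n*(n - 1)*(n + 2)*(n^2 + n) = n*(n - 1)*(n + 1)*(n + 2)*(n)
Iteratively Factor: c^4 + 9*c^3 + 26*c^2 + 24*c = (c + 3)*(c^3 + 6*c^2 + 8*c) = (c + 2)*(c + 3)*(c^2 + 4*c) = c*(c + 2)*(c + 3)*(c + 4)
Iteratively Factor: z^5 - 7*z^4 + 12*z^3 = (z - 3)*(z^4 - 4*z^3) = z*(z - 3)*(z^3 - 4*z^2) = z^2*(z - 3)*(z^2 - 4*z) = z^3*(z - 3)*(z - 4)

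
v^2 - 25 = (v - 5)*(v + 5)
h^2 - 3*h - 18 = (h - 6)*(h + 3)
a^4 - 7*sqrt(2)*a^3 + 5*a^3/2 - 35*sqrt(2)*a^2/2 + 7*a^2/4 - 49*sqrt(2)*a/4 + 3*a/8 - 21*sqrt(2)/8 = (a + 1/2)^2*(a + 3/2)*(a - 7*sqrt(2))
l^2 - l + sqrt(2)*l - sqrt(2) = (l - 1)*(l + sqrt(2))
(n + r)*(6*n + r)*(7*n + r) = 42*n^3 + 55*n^2*r + 14*n*r^2 + r^3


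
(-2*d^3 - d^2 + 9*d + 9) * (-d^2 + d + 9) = 2*d^5 - d^4 - 28*d^3 - 9*d^2 + 90*d + 81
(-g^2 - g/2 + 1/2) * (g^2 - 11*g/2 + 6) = -g^4 + 5*g^3 - 11*g^2/4 - 23*g/4 + 3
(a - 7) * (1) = a - 7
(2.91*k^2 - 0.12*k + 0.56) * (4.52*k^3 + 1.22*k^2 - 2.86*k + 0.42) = 13.1532*k^5 + 3.0078*k^4 - 5.9378*k^3 + 2.2486*k^2 - 1.652*k + 0.2352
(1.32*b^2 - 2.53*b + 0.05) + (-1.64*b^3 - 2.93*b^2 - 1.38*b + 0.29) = -1.64*b^3 - 1.61*b^2 - 3.91*b + 0.34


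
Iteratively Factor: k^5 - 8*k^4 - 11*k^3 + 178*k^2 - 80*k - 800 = (k - 4)*(k^4 - 4*k^3 - 27*k^2 + 70*k + 200) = (k - 5)*(k - 4)*(k^3 + k^2 - 22*k - 40) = (k - 5)^2*(k - 4)*(k^2 + 6*k + 8) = (k - 5)^2*(k - 4)*(k + 2)*(k + 4)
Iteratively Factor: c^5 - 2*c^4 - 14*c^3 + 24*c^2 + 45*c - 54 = (c - 1)*(c^4 - c^3 - 15*c^2 + 9*c + 54) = (c - 3)*(c - 1)*(c^3 + 2*c^2 - 9*c - 18) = (c - 3)^2*(c - 1)*(c^2 + 5*c + 6) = (c - 3)^2*(c - 1)*(c + 2)*(c + 3)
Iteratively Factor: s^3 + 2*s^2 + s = (s + 1)*(s^2 + s) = (s + 1)^2*(s)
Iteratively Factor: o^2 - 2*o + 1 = (o - 1)*(o - 1)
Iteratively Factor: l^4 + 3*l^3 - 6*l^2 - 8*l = (l + 1)*(l^3 + 2*l^2 - 8*l) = (l - 2)*(l + 1)*(l^2 + 4*l) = (l - 2)*(l + 1)*(l + 4)*(l)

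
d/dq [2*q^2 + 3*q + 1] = 4*q + 3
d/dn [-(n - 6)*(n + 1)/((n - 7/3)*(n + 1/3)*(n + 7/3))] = 27*(27*n^4 - 270*n^3 - 384*n^2 - 10*n + 637)/(729*n^6 + 486*n^5 - 7857*n^4 - 5292*n^3 + 20727*n^2 + 14406*n + 2401)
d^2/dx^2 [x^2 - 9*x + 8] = 2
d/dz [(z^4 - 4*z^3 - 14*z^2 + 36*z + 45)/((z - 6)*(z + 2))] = 2*(z^5 - 8*z^4 - 8*z^3 + 82*z^2 + 123*z - 126)/(z^4 - 8*z^3 - 8*z^2 + 96*z + 144)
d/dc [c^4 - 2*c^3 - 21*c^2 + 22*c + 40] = 4*c^3 - 6*c^2 - 42*c + 22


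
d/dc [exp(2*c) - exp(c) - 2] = (2*exp(c) - 1)*exp(c)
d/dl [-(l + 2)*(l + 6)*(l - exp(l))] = (l + 2)*(l + 6)*(exp(l) - 1) - (l + 2)*(l - exp(l)) - (l + 6)*(l - exp(l))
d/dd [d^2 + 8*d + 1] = 2*d + 8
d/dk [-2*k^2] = -4*k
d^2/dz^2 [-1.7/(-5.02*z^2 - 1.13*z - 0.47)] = (-85.68136*z^2 - 19.28684*z + 1.7*(10.04*z + 1.13)*(20.08*z + 2.26) - 8.02196)/(5.02*z^2 + 1.13*z + 0.47)^3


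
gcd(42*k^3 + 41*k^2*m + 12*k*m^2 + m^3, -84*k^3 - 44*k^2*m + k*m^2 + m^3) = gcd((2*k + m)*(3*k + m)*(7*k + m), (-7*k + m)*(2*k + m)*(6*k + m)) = 2*k + m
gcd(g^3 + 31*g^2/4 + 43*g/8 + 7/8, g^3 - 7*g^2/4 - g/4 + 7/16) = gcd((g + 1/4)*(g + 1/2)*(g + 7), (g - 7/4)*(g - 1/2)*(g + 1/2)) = g + 1/2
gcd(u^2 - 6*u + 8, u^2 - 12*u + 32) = u - 4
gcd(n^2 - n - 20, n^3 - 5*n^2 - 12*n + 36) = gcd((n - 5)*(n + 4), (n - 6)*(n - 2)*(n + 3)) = 1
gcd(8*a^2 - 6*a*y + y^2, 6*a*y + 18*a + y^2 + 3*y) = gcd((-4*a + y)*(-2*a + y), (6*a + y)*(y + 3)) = 1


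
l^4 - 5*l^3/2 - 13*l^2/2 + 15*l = l*(l - 3)*(l - 2)*(l + 5/2)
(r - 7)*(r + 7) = r^2 - 49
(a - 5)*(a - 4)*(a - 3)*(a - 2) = a^4 - 14*a^3 + 71*a^2 - 154*a + 120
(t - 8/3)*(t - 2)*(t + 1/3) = t^3 - 13*t^2/3 + 34*t/9 + 16/9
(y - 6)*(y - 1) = y^2 - 7*y + 6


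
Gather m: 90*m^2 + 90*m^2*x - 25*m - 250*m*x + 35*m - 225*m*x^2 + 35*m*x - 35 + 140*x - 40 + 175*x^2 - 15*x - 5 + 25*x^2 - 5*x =m^2*(90*x + 90) + m*(-225*x^2 - 215*x + 10) + 200*x^2 + 120*x - 80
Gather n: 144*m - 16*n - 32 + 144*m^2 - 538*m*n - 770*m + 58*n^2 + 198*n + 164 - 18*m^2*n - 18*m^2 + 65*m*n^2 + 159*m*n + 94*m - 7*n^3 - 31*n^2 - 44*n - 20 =126*m^2 - 532*m - 7*n^3 + n^2*(65*m + 27) + n*(-18*m^2 - 379*m + 138) + 112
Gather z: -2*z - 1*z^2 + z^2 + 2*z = 0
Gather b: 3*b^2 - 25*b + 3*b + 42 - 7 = 3*b^2 - 22*b + 35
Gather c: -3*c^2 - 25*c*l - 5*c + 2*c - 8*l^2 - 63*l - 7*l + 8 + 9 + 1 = -3*c^2 + c*(-25*l - 3) - 8*l^2 - 70*l + 18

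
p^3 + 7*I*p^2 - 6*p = p*(p + I)*(p + 6*I)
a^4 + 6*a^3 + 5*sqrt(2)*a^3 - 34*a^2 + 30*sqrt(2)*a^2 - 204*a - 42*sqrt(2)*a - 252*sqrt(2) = (a + 6)*(a - 3*sqrt(2))*(a + sqrt(2))*(a + 7*sqrt(2))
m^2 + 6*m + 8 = (m + 2)*(m + 4)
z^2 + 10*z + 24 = (z + 4)*(z + 6)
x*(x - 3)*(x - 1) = x^3 - 4*x^2 + 3*x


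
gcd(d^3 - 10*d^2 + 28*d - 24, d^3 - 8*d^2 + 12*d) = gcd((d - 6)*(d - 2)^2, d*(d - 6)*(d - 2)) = d^2 - 8*d + 12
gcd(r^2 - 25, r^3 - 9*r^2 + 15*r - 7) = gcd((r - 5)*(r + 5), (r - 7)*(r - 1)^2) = 1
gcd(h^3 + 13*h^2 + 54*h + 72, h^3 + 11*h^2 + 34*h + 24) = h^2 + 10*h + 24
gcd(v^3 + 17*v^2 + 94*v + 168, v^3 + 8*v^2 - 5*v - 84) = v^2 + 11*v + 28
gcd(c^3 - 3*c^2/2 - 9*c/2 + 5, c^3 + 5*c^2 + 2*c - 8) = c^2 + c - 2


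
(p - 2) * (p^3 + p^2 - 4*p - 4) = p^4 - p^3 - 6*p^2 + 4*p + 8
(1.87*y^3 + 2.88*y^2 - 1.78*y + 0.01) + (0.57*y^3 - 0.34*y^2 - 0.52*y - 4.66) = 2.44*y^3 + 2.54*y^2 - 2.3*y - 4.65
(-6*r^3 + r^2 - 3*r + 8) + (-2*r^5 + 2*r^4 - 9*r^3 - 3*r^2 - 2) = -2*r^5 + 2*r^4 - 15*r^3 - 2*r^2 - 3*r + 6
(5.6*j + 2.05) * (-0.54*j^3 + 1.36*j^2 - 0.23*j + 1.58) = -3.024*j^4 + 6.509*j^3 + 1.5*j^2 + 8.3765*j + 3.239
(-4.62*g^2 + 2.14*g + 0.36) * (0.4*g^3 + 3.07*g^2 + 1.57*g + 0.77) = -1.848*g^5 - 13.3274*g^4 - 0.5396*g^3 + 0.9076*g^2 + 2.213*g + 0.2772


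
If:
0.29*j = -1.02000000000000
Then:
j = -3.52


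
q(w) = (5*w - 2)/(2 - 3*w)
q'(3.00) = 0.08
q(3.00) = -1.86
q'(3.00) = 0.08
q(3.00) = -1.86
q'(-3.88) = 0.02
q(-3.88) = -1.57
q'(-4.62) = 0.02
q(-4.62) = -1.58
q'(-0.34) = 0.44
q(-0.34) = -1.23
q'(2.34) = 0.16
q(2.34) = -1.93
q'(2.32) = 0.16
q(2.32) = -1.94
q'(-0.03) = 0.92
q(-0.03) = -1.03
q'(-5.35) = 0.01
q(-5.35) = -1.59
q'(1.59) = 0.52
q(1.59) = -2.15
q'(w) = 5/(2 - 3*w) + 3*(5*w - 2)/(2 - 3*w)^2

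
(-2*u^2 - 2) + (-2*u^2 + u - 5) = -4*u^2 + u - 7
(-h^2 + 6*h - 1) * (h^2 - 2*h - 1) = -h^4 + 8*h^3 - 12*h^2 - 4*h + 1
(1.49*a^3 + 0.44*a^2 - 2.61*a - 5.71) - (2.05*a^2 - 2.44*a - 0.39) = 1.49*a^3 - 1.61*a^2 - 0.17*a - 5.32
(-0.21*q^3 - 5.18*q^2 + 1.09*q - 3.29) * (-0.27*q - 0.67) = 0.0567*q^4 + 1.5393*q^3 + 3.1763*q^2 + 0.158*q + 2.2043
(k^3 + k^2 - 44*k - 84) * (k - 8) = k^4 - 7*k^3 - 52*k^2 + 268*k + 672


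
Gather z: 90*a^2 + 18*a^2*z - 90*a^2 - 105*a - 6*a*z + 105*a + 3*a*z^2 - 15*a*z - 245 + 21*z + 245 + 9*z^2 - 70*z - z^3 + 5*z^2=-z^3 + z^2*(3*a + 14) + z*(18*a^2 - 21*a - 49)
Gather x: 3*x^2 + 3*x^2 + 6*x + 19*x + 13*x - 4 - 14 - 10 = 6*x^2 + 38*x - 28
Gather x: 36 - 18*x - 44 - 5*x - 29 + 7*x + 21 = -16*x - 16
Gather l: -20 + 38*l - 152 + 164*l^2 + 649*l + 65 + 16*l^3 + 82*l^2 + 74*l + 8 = 16*l^3 + 246*l^2 + 761*l - 99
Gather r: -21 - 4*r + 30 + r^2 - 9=r^2 - 4*r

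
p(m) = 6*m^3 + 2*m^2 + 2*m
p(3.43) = 272.51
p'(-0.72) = 8.45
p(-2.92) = -138.17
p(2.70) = 138.08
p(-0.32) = -0.63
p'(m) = 18*m^2 + 4*m + 2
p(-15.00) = -19830.00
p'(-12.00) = 2546.00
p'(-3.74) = 238.82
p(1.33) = 20.31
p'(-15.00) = 3992.00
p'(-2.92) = 143.80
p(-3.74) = -293.39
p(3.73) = 346.66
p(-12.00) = -10104.00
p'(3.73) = 267.35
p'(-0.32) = 2.56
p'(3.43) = 227.49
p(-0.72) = -2.64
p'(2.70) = 144.02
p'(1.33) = 39.16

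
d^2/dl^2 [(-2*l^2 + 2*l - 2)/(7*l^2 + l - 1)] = 32*(7*l^3 - 21*l^2 - 1)/(343*l^6 + 147*l^5 - 126*l^4 - 41*l^3 + 18*l^2 + 3*l - 1)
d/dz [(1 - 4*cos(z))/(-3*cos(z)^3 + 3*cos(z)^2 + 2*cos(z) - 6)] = 16*(24*cos(z)^3 - 21*cos(z)^2 + 6*cos(z) - 22)*sin(z)/(12*sin(z)^2 + cos(z) + 3*cos(3*z) + 12)^2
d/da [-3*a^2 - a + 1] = -6*a - 1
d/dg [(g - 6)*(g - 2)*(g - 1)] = 3*g^2 - 18*g + 20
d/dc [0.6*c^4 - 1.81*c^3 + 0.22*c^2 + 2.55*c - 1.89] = 2.4*c^3 - 5.43*c^2 + 0.44*c + 2.55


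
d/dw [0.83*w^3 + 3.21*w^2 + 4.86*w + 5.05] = 2.49*w^2 + 6.42*w + 4.86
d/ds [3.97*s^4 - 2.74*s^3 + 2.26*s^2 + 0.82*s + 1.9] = 15.88*s^3 - 8.22*s^2 + 4.52*s + 0.82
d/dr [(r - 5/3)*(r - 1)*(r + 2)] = 3*r^2 - 4*r/3 - 11/3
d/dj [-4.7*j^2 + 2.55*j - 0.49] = 2.55 - 9.4*j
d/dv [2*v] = 2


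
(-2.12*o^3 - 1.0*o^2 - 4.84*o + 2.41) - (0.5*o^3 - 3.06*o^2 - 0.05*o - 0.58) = -2.62*o^3 + 2.06*o^2 - 4.79*o + 2.99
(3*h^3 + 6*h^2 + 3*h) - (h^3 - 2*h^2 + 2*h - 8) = 2*h^3 + 8*h^2 + h + 8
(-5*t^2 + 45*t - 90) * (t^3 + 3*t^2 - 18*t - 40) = -5*t^5 + 30*t^4 + 135*t^3 - 880*t^2 - 180*t + 3600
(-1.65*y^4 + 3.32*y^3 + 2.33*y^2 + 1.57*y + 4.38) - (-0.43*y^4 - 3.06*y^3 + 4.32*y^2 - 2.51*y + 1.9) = -1.22*y^4 + 6.38*y^3 - 1.99*y^2 + 4.08*y + 2.48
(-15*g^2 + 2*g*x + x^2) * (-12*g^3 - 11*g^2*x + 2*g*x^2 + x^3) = 180*g^5 + 141*g^4*x - 64*g^3*x^2 - 22*g^2*x^3 + 4*g*x^4 + x^5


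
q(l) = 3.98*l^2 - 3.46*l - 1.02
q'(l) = 7.96*l - 3.46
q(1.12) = 0.10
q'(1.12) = 5.46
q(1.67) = 4.30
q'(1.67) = 9.83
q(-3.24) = 51.97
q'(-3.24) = -29.25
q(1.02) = -0.41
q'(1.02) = 4.66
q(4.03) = 49.67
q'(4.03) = 28.62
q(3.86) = 44.92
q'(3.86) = 27.27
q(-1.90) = 19.92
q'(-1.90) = -18.58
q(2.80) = 20.50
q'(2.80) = 18.83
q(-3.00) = 45.18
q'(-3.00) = -27.34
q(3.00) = 24.42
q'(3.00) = 20.42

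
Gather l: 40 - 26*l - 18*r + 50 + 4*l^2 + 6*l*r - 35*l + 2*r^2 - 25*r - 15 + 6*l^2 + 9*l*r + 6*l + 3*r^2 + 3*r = 10*l^2 + l*(15*r - 55) + 5*r^2 - 40*r + 75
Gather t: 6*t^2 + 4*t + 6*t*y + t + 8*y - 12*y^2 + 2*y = 6*t^2 + t*(6*y + 5) - 12*y^2 + 10*y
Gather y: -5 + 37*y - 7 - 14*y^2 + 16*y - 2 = -14*y^2 + 53*y - 14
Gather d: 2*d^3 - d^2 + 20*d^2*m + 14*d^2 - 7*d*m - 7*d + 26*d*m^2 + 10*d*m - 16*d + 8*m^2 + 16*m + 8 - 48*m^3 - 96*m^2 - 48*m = 2*d^3 + d^2*(20*m + 13) + d*(26*m^2 + 3*m - 23) - 48*m^3 - 88*m^2 - 32*m + 8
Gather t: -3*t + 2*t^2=2*t^2 - 3*t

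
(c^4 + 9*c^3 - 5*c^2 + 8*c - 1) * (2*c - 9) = 2*c^5 + 9*c^4 - 91*c^3 + 61*c^2 - 74*c + 9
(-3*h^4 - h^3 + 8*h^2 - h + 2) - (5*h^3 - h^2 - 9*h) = -3*h^4 - 6*h^3 + 9*h^2 + 8*h + 2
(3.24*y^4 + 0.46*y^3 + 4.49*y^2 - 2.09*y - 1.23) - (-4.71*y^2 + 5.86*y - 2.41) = 3.24*y^4 + 0.46*y^3 + 9.2*y^2 - 7.95*y + 1.18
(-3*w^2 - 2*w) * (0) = 0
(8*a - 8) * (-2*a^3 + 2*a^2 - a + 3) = -16*a^4 + 32*a^3 - 24*a^2 + 32*a - 24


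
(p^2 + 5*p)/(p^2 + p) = (p + 5)/(p + 1)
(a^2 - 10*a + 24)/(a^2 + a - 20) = (a - 6)/(a + 5)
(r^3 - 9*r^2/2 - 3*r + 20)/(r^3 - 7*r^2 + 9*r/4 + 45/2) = 2*(r^2 - 2*r - 8)/(2*r^2 - 9*r - 18)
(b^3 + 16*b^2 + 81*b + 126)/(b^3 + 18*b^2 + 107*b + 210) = (b + 3)/(b + 5)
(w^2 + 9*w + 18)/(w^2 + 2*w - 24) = (w + 3)/(w - 4)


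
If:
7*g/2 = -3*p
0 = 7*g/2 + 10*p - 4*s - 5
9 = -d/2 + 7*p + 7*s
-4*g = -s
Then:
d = -760/29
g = -6/29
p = 7/29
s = -24/29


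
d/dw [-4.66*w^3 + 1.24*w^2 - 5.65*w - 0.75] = -13.98*w^2 + 2.48*w - 5.65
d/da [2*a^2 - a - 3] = 4*a - 1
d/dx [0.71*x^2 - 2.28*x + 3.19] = 1.42*x - 2.28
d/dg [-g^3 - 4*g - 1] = -3*g^2 - 4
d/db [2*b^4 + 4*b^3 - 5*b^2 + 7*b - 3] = 8*b^3 + 12*b^2 - 10*b + 7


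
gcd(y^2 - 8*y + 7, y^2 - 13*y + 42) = y - 7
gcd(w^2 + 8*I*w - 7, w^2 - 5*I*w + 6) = w + I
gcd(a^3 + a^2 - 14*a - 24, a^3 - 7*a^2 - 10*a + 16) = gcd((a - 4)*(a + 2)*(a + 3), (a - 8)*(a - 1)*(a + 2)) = a + 2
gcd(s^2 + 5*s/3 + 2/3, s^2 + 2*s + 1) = s + 1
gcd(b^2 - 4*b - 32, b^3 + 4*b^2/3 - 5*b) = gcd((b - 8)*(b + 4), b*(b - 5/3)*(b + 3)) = 1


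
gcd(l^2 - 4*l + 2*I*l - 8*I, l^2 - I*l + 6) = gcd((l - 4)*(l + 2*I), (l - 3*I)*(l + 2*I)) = l + 2*I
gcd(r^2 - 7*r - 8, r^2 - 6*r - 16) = r - 8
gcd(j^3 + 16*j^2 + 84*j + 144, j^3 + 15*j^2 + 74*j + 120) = j^2 + 10*j + 24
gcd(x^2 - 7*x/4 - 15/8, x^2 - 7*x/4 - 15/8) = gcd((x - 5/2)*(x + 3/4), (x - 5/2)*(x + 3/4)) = x^2 - 7*x/4 - 15/8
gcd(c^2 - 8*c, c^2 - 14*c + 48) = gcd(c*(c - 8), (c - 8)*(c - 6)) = c - 8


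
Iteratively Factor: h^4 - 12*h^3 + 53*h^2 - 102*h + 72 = (h - 2)*(h^3 - 10*h^2 + 33*h - 36) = (h - 3)*(h - 2)*(h^2 - 7*h + 12) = (h - 3)^2*(h - 2)*(h - 4)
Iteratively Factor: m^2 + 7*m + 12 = (m + 4)*(m + 3)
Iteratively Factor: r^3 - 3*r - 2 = (r - 2)*(r^2 + 2*r + 1) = (r - 2)*(r + 1)*(r + 1)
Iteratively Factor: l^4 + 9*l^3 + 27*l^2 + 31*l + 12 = (l + 1)*(l^3 + 8*l^2 + 19*l + 12) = (l + 1)^2*(l^2 + 7*l + 12) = (l + 1)^2*(l + 4)*(l + 3)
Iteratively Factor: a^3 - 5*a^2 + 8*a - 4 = (a - 2)*(a^2 - 3*a + 2) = (a - 2)*(a - 1)*(a - 2)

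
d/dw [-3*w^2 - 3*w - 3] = -6*w - 3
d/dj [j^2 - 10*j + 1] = 2*j - 10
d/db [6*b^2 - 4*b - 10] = 12*b - 4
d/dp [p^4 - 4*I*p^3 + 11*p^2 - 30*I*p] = 4*p^3 - 12*I*p^2 + 22*p - 30*I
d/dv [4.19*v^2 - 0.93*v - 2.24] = 8.38*v - 0.93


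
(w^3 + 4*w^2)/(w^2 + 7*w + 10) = w^2*(w + 4)/(w^2 + 7*w + 10)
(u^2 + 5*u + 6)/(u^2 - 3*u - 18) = (u + 2)/(u - 6)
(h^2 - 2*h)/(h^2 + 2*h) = (h - 2)/(h + 2)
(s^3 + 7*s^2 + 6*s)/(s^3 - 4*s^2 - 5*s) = (s + 6)/(s - 5)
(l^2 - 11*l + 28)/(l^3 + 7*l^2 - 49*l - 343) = (l - 4)/(l^2 + 14*l + 49)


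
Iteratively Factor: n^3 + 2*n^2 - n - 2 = (n + 1)*(n^2 + n - 2) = (n - 1)*(n + 1)*(n + 2)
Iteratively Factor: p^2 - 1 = (p + 1)*(p - 1)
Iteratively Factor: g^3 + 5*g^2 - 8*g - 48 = (g + 4)*(g^2 + g - 12) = (g + 4)^2*(g - 3)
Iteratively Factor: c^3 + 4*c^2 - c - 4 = (c - 1)*(c^2 + 5*c + 4) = (c - 1)*(c + 4)*(c + 1)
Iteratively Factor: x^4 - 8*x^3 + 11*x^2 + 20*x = (x - 5)*(x^3 - 3*x^2 - 4*x) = x*(x - 5)*(x^2 - 3*x - 4) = x*(x - 5)*(x + 1)*(x - 4)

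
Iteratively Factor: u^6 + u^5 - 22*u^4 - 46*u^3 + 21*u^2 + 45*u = (u - 5)*(u^5 + 6*u^4 + 8*u^3 - 6*u^2 - 9*u) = (u - 5)*(u - 1)*(u^4 + 7*u^3 + 15*u^2 + 9*u) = (u - 5)*(u - 1)*(u + 3)*(u^3 + 4*u^2 + 3*u) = (u - 5)*(u - 1)*(u + 1)*(u + 3)*(u^2 + 3*u) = u*(u - 5)*(u - 1)*(u + 1)*(u + 3)*(u + 3)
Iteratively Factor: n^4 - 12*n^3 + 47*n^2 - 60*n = (n - 4)*(n^3 - 8*n^2 + 15*n) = n*(n - 4)*(n^2 - 8*n + 15) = n*(n - 5)*(n - 4)*(n - 3)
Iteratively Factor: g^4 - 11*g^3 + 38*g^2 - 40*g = (g)*(g^3 - 11*g^2 + 38*g - 40) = g*(g - 4)*(g^2 - 7*g + 10) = g*(g - 4)*(g - 2)*(g - 5)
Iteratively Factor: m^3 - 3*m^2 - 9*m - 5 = (m + 1)*(m^2 - 4*m - 5) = (m + 1)^2*(m - 5)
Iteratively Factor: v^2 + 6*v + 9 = (v + 3)*(v + 3)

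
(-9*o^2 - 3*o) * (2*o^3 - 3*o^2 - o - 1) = -18*o^5 + 21*o^4 + 18*o^3 + 12*o^2 + 3*o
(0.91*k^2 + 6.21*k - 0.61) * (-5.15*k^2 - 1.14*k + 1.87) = -4.6865*k^4 - 33.0189*k^3 - 2.2362*k^2 + 12.3081*k - 1.1407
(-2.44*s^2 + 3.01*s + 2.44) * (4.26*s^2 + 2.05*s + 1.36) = -10.3944*s^4 + 7.8206*s^3 + 13.2465*s^2 + 9.0956*s + 3.3184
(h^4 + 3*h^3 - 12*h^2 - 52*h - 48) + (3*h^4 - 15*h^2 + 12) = 4*h^4 + 3*h^3 - 27*h^2 - 52*h - 36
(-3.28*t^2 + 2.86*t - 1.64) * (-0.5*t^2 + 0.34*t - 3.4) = 1.64*t^4 - 2.5452*t^3 + 12.9444*t^2 - 10.2816*t + 5.576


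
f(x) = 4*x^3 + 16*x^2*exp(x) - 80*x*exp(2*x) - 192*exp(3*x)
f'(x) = 16*x^2*exp(x) + 12*x^2 - 160*x*exp(2*x) + 32*x*exp(x) - 576*exp(3*x) - 80*exp(2*x)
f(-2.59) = -60.36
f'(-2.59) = 83.97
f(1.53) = -21334.13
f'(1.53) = -63232.81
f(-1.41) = 0.48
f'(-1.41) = 20.90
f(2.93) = -1340637.30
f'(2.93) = -3971347.82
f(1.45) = -16828.46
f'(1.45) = -49931.48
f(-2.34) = -41.25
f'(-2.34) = 69.15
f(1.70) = -35294.56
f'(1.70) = -104438.40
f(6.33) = -34086726427.04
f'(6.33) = -102126515731.12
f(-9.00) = -2915.84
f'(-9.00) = 972.12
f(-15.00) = -13500.00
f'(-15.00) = 2700.00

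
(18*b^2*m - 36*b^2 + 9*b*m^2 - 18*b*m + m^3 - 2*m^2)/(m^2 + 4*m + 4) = (18*b^2*m - 36*b^2 + 9*b*m^2 - 18*b*m + m^3 - 2*m^2)/(m^2 + 4*m + 4)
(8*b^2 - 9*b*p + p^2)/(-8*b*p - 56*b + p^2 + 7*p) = (-b + p)/(p + 7)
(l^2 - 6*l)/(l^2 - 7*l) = (l - 6)/(l - 7)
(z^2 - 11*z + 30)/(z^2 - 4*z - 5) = (z - 6)/(z + 1)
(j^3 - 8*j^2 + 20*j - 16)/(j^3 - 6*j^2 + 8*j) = (j - 2)/j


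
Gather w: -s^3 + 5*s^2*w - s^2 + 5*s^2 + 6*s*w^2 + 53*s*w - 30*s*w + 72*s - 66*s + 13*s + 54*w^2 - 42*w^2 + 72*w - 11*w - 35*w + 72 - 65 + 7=-s^3 + 4*s^2 + 19*s + w^2*(6*s + 12) + w*(5*s^2 + 23*s + 26) + 14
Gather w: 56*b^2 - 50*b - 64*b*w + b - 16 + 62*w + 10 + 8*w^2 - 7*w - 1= 56*b^2 - 49*b + 8*w^2 + w*(55 - 64*b) - 7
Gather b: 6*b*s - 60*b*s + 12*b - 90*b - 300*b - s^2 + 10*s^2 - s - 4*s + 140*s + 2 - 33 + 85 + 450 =b*(-54*s - 378) + 9*s^2 + 135*s + 504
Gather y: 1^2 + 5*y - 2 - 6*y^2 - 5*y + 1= -6*y^2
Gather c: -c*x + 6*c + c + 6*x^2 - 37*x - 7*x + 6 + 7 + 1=c*(7 - x) + 6*x^2 - 44*x + 14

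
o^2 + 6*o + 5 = (o + 1)*(o + 5)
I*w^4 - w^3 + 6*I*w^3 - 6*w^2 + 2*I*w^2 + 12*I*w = w*(w + 6)*(w + 2*I)*(I*w + 1)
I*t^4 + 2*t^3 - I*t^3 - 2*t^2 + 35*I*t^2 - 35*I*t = t*(t - 7*I)*(t + 5*I)*(I*t - I)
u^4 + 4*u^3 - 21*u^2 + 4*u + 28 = (u - 2)^2*(u + 1)*(u + 7)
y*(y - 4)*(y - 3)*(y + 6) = y^4 - y^3 - 30*y^2 + 72*y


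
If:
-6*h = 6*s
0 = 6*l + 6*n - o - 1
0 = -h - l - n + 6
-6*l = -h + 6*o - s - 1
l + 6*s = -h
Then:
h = 209/6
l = 1045/6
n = -203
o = -174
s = -209/6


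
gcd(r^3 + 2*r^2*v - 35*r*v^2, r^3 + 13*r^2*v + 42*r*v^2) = r^2 + 7*r*v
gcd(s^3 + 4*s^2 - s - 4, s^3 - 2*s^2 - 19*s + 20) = s^2 + 3*s - 4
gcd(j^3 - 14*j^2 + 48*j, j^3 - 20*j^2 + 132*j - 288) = j^2 - 14*j + 48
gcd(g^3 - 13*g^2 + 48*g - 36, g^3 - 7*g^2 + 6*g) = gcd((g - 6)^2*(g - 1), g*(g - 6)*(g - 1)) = g^2 - 7*g + 6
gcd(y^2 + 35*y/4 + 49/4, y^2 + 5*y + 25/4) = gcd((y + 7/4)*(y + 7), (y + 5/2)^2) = 1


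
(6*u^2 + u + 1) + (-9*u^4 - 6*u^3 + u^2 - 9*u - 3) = -9*u^4 - 6*u^3 + 7*u^2 - 8*u - 2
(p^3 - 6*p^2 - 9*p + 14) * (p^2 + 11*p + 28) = p^5 + 5*p^4 - 47*p^3 - 253*p^2 - 98*p + 392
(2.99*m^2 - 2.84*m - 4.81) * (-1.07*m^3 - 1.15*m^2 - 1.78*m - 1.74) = -3.1993*m^5 - 0.3997*m^4 + 3.0905*m^3 + 5.3841*m^2 + 13.5034*m + 8.3694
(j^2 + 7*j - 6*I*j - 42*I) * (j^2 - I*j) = j^4 + 7*j^3 - 7*I*j^3 - 6*j^2 - 49*I*j^2 - 42*j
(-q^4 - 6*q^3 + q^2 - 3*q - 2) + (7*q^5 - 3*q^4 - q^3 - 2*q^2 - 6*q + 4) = 7*q^5 - 4*q^4 - 7*q^3 - q^2 - 9*q + 2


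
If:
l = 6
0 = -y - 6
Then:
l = 6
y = -6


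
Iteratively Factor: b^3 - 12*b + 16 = (b + 4)*(b^2 - 4*b + 4) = (b - 2)*(b + 4)*(b - 2)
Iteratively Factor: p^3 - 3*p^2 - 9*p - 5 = (p + 1)*(p^2 - 4*p - 5) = (p - 5)*(p + 1)*(p + 1)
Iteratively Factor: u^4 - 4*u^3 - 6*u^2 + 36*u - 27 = (u - 3)*(u^3 - u^2 - 9*u + 9) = (u - 3)^2*(u^2 + 2*u - 3) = (u - 3)^2*(u - 1)*(u + 3)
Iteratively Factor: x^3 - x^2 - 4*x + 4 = (x + 2)*(x^2 - 3*x + 2) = (x - 2)*(x + 2)*(x - 1)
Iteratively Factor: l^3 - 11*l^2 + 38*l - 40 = (l - 2)*(l^2 - 9*l + 20) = (l - 5)*(l - 2)*(l - 4)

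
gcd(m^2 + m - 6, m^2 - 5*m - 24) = m + 3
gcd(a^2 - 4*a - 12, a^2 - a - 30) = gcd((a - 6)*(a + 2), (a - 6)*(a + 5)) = a - 6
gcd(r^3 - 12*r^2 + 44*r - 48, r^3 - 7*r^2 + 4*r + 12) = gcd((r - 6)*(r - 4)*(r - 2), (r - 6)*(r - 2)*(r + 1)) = r^2 - 8*r + 12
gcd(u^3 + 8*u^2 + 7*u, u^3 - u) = u^2 + u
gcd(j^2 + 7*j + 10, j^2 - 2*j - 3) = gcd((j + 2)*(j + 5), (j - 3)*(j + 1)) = 1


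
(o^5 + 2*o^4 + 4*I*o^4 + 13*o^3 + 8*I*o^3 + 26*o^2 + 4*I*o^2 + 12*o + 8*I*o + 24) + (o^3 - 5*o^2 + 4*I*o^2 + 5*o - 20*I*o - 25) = o^5 + 2*o^4 + 4*I*o^4 + 14*o^3 + 8*I*o^3 + 21*o^2 + 8*I*o^2 + 17*o - 12*I*o - 1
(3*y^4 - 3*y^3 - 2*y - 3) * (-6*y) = -18*y^5 + 18*y^4 + 12*y^2 + 18*y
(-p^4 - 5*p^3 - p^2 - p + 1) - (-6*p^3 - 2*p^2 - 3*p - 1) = -p^4 + p^3 + p^2 + 2*p + 2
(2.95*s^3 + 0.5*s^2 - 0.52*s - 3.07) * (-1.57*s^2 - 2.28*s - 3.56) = -4.6315*s^5 - 7.511*s^4 - 10.8256*s^3 + 4.2255*s^2 + 8.8508*s + 10.9292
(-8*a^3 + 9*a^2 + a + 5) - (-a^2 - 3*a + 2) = -8*a^3 + 10*a^2 + 4*a + 3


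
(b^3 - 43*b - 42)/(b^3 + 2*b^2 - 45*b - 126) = (b + 1)/(b + 3)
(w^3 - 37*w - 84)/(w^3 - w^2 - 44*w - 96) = (w - 7)/(w - 8)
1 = 1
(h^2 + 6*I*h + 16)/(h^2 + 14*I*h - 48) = (h - 2*I)/(h + 6*I)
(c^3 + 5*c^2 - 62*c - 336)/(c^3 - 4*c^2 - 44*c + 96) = (c + 7)/(c - 2)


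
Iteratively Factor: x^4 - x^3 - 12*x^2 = (x)*(x^3 - x^2 - 12*x) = x*(x - 4)*(x^2 + 3*x) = x*(x - 4)*(x + 3)*(x)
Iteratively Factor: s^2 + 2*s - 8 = (s + 4)*(s - 2)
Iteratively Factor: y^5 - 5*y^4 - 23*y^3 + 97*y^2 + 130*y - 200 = (y - 5)*(y^4 - 23*y^2 - 18*y + 40) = (y - 5)*(y - 1)*(y^3 + y^2 - 22*y - 40) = (y - 5)*(y - 1)*(y + 4)*(y^2 - 3*y - 10) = (y - 5)*(y - 1)*(y + 2)*(y + 4)*(y - 5)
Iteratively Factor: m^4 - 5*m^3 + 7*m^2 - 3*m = (m)*(m^3 - 5*m^2 + 7*m - 3) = m*(m - 3)*(m^2 - 2*m + 1) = m*(m - 3)*(m - 1)*(m - 1)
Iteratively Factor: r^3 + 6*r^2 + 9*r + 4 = (r + 1)*(r^2 + 5*r + 4) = (r + 1)^2*(r + 4)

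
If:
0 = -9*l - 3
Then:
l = -1/3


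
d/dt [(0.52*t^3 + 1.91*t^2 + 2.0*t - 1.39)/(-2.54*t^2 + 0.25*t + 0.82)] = (-1.3208*t^4 + 0.26*t^3 + 6.8367*t^2 - 3.9288*t + 1.9875)/(6.4516*t^4 - 1.27*t^3 - 4.1031*t^2 + 0.41*t + 0.6724)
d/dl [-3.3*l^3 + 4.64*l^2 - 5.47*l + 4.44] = -9.9*l^2 + 9.28*l - 5.47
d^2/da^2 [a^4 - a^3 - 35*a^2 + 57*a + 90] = 12*a^2 - 6*a - 70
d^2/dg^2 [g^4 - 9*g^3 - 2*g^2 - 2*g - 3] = 12*g^2 - 54*g - 4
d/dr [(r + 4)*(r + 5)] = 2*r + 9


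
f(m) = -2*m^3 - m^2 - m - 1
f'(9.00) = -505.00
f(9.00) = -1549.00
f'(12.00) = -889.00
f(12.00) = -3613.00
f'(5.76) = -211.59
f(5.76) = -422.14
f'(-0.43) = -1.25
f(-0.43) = -0.60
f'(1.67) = -21.07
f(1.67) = -14.77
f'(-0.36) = -1.06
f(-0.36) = -0.68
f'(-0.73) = -2.74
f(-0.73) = -0.02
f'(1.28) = -13.39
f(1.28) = -8.11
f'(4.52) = -132.62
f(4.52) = -210.64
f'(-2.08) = -22.80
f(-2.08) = 14.75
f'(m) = -6*m^2 - 2*m - 1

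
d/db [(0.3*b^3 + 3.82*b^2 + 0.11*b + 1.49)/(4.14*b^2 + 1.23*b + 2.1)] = (1.242*b^4 + 0.738*b^3 + 6.1332*b^2 + 3.7068*b - 1.6017)/(17.1396*b^4 + 10.1844*b^3 + 18.9009*b^2 + 5.166*b + 4.41)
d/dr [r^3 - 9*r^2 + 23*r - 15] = 3*r^2 - 18*r + 23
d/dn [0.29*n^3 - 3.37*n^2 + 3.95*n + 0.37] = 0.87*n^2 - 6.74*n + 3.95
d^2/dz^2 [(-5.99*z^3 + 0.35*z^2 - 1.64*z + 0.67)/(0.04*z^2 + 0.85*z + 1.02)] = (1.38777878078145e-17*z^5 - 4.44089209850063e-16*z^4 - 8.195814*z^3 - 31.239228*z^2 - 36.853824*z + 4.485518)/(6.4e-5*z^6 + 0.00408*z^5 + 0.091596*z^4 + 0.822205*z^3 + 2.335698*z^2 + 2.65302*z + 1.061208)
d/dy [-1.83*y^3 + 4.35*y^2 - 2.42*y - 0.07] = -5.49*y^2 + 8.7*y - 2.42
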